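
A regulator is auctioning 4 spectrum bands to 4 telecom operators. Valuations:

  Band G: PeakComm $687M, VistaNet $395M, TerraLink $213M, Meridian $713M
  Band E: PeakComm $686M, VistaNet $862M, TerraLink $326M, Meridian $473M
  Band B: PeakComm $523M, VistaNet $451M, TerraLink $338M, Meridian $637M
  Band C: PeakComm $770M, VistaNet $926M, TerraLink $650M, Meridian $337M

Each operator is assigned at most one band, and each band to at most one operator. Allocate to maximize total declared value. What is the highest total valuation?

Optimal: PeakComm→Band G ($687M), VistaNet→Band E ($862M), TerraLink→Band C ($650M), Meridian→Band B ($637M) — total 687+862+650+637 = $2836M.
Column-greedy (each band in turn goes to its best remaining operator) gives $2748M, worse by 88.
Next-best assignment: PeakComm→Band B, VistaNet→Band E, TerraLink→Band C, Meridian→Band G = $2748M.
Swapping Meridian↔PeakComm (Meridian→Band G $713M, PeakComm→Band B $523M) loses 88.

Maximum total: $2836M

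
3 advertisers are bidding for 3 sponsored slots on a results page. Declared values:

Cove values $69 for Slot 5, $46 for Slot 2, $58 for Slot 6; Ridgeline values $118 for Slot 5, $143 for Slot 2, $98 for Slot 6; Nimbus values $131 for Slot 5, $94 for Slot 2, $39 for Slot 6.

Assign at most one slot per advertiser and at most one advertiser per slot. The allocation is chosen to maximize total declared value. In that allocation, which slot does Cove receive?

Cove receives Slot 6.

Optimal: Cove→Slot 6 ($58), Ridgeline→Slot 2 ($143), Nimbus→Slot 5 ($131) — total 58+143+131 = $332.
Row-greedy (each advertiser in turn takes its best remaining slot) gives $251, worse by 81.
Next-best assignment: Cove→Slot 2, Ridgeline→Slot 6, Nimbus→Slot 5 = $275.
Every other assignment is strictly worse.
Cove's own top slot is Slot 5 ($69), but forcing Cove→Slot 5 and reassigning the rest optimally gives only $261 — worse by 71.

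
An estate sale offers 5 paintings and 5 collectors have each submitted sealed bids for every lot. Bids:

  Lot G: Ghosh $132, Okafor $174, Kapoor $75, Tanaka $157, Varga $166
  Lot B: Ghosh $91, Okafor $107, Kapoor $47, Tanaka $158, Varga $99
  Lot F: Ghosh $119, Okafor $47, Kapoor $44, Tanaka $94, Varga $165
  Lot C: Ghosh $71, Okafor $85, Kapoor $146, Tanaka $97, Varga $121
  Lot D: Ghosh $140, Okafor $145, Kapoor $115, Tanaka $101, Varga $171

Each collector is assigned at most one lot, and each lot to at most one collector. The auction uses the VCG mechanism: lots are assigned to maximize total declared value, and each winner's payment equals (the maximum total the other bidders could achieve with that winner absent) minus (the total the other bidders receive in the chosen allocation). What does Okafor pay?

Okafor pays $1.

Efficient allocation: Ghosh→Lot D ($140), Okafor→Lot G ($174), Kapoor→Lot C ($146), Tanaka→Lot B ($158), Varga→Lot F ($165); total welfare W = $783.
Okafor receives Lot G at value $174, so the others get W − 174 = $609.
Without Okafor: best allocation of the remaining 4 bidders over all 5 lots is Ghosh→Lot D ($140), Kapoor→Lot C ($146), Tanaka→Lot B ($158), Varga→Lot G ($166), total $610.
VCG payment = (others' best without Okafor) − (others' welfare with Okafor) = 610 − 609 = $1.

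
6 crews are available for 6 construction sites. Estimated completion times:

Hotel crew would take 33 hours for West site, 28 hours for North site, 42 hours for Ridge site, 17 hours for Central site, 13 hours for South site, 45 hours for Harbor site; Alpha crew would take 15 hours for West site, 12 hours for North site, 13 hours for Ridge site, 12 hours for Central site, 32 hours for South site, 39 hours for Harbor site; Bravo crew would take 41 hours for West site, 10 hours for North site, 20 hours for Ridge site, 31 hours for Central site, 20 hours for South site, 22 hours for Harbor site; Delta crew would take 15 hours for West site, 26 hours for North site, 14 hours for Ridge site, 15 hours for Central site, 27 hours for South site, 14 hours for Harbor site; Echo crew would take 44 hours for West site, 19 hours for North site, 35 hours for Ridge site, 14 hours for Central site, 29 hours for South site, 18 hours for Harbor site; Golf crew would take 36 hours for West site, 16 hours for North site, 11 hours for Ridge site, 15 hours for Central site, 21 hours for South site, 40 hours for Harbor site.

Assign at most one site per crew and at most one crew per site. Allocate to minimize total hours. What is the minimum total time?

Minimum total: 77 hours

This is the linear assignment problem.
Optimal: Hotel crew→South site (13 hours), Alpha crew→West site (15 hours), Bravo crew→North site (10 hours), Delta crew→Harbor site (14 hours), Echo crew→Central site (14 hours), Golf crew→Ridge site (11 hours) — total 13+15+10+14+14+11 = 77 hours.
Min-entry greedy (repeatedly take the single cheapest remaining cell) gives 104 hours, worse by 27.
Swapping Hotel crew↔Echo crew (Hotel crew→Central site 17 hours, Echo crew→South site 29 hours) adds 19.
Checked against all permutations: 77 hours is optimal.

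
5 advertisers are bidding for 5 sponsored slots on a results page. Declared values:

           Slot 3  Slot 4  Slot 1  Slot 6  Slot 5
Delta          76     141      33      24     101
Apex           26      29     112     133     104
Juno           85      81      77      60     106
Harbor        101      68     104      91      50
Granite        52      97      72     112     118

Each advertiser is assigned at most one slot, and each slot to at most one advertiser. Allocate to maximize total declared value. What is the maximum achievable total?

Optimal: Delta→Slot 4 ($141), Apex→Slot 6 ($133), Juno→Slot 3 ($85), Harbor→Slot 1 ($104), Granite→Slot 5 ($118) — total 141+133+85+104+118 = $581.
Row-greedy (each advertiser in turn takes its best remaining slot) gives $536, worse by 45.

Maximum total: $581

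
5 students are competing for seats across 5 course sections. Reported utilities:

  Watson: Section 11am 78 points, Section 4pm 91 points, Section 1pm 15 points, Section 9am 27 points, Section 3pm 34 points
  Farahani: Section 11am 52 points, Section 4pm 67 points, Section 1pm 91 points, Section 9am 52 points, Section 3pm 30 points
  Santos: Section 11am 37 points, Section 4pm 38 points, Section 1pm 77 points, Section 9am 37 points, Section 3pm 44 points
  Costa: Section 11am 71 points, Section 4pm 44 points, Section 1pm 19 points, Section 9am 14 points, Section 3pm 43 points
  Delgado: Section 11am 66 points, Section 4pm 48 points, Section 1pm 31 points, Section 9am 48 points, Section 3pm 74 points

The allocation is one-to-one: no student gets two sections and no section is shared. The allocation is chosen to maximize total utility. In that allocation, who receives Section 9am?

Farahani receives Section 9am.

Optimal: Watson→Section 4pm (91 points), Farahani→Section 9am (52 points), Santos→Section 1pm (77 points), Costa→Section 11am (71 points), Delgado→Section 3pm (74 points) — total 91+52+77+71+74 = 365 points.
Column-greedy (each section in turn goes to its best remaining student) gives 313 points, worse by 52.
Swapping Farahani↔Watson (Farahani→Section 4pm 67 points, Watson→Section 9am 27 points) loses 49.
No other one-to-one assignment exceeds 365 points.
Farahani's own top section is Section 1pm (91 points), but forcing Farahani→Section 1pm and reassigning the rest optimally gives only 364 points — worse by 1.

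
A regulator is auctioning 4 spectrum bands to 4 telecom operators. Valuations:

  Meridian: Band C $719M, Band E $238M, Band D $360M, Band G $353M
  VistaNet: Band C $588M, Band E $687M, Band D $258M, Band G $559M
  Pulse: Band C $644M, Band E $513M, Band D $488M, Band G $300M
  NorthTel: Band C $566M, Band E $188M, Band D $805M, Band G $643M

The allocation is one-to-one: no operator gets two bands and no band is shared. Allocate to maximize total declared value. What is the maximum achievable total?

Max total: $2596M

Optimal: Meridian→Band C ($719M), VistaNet→Band G ($559M), Pulse→Band E ($513M), NorthTel→Band D ($805M) — total 719+559+513+805 = $2596M.
Row-greedy (each operator in turn takes its best remaining band) gives $2537M, worse by 59.
Swapping Pulse↔Meridian (Pulse→Band C $644M, Meridian→Band E $238M) loses 350.
Every other assignment is strictly worse.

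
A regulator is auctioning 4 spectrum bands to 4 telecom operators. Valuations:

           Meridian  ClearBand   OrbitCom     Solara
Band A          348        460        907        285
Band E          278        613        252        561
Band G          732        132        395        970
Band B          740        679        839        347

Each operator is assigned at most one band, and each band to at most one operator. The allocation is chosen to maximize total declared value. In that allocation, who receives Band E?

Treat this as an assignment problem: match each operator to one band.
Optimal: Meridian→Band B ($740M), ClearBand→Band E ($613M), OrbitCom→Band A ($907M), Solara→Band G ($970M) — total 740+613+907+970 = $3230M.
Next-best assignment: Meridian→Band G, ClearBand→Band B, OrbitCom→Band A, Solara→Band E = $2879M.
Swapping Solara↔ClearBand (Solara→Band E $561M, ClearBand→Band G $132M) loses 890.
No other one-to-one assignment exceeds $3230M.
ClearBand's own top band is Band B ($679M), but forcing ClearBand→Band B and reassigning the rest optimally gives only $2879M — worse by 351.

ClearBand receives Band E.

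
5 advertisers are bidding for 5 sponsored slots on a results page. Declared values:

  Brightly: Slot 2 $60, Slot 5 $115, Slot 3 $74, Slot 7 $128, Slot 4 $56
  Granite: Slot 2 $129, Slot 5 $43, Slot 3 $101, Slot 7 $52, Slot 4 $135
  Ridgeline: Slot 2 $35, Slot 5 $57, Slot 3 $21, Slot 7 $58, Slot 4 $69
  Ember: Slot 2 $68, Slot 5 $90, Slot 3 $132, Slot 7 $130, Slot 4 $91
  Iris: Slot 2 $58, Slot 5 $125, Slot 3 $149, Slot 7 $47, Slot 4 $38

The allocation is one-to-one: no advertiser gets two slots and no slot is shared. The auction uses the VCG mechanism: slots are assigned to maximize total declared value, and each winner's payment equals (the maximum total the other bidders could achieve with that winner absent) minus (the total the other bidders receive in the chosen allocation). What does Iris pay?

Efficient allocation: Brightly→Slot 5 ($115), Granite→Slot 2 ($129), Ridgeline→Slot 4 ($69), Ember→Slot 7 ($130), Iris→Slot 3 ($149); total welfare W = $592.
Iris receives Slot 3 at value $149, so the others get W − 149 = $443.
Without Iris: best allocation of the remaining 4 bidders over all 5 slots is Brightly→Slot 7 ($128), Granite→Slot 2 ($129), Ridgeline→Slot 4 ($69), Ember→Slot 3 ($132), total $458.
VCG payment = (others' best without Iris) − (others' welfare with Iris) = 458 − 443 = $15.

Iris pays $15.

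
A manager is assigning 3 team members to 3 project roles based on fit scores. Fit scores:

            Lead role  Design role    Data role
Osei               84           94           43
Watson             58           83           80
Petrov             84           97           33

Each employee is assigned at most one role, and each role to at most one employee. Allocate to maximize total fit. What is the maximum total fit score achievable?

Treat this as an assignment problem: match each employee to one role.
Optimal: Osei→Lead role (84 pts), Watson→Data role (80 pts), Petrov→Design role (97 pts) — total 84+80+97 = 261 pts.
Row-greedy (each employee in turn takes its best remaining role) gives 258 pts, worse by 3.

Max total: 261 pts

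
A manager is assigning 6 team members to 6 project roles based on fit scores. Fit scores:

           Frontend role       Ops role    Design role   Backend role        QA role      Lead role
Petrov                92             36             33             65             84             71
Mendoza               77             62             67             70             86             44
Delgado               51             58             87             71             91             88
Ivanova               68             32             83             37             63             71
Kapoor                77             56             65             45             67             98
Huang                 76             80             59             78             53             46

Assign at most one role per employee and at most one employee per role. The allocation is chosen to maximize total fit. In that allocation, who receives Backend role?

Mendoza receives Backend role.

This is the linear assignment problem.
Optimal: Petrov→Frontend role (92 pts), Mendoza→Backend role (70 pts), Delgado→QA role (91 pts), Ivanova→Design role (83 pts), Kapoor→Lead role (98 pts), Huang→Ops role (80 pts) — total 92+70+91+83+98+80 = 514 pts.
Row-greedy (each employee in turn takes its best remaining role) gives 483 pts, worse by 31.
Next-best assignment: Petrov→Frontend role, Mendoza→QA role, Delgado→Backend role, Ivanova→Design role, Kapoor→Lead role, Huang→Ops role = 510 pts.
Checked against all permutations: 514 pts is optimal.
Mendoza's own top role is QA role (86 pts), but forcing Mendoza→QA role and reassigning the rest optimally gives only 510 pts — worse by 4.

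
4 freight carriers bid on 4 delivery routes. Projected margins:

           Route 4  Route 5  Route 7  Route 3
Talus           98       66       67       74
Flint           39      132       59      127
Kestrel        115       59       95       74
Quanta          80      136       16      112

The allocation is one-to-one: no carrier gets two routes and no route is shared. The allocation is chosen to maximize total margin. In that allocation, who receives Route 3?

This is the linear assignment problem.
Optimal: Talus→Route 4 ($98k), Flint→Route 3 ($127k), Kestrel→Route 7 ($95k), Quanta→Route 5 ($136k) — total 98+127+95+136 = $456k.
Column-greedy (each route in turn goes to its best remaining carrier) gives $445k, worse by 11.
Flint's own top route is Route 5 ($132k), but forcing Flint→Route 5 and reassigning the rest optimally gives only $437k — worse by 19.

Flint receives Route 3.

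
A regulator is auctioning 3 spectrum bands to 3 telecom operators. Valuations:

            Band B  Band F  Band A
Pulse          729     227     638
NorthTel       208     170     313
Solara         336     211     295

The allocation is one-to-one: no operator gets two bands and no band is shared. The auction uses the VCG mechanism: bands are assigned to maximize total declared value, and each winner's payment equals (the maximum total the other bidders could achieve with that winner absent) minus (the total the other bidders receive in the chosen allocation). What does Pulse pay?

Pulse pays $125M.

Efficient allocation: Pulse→Band B ($729M), NorthTel→Band A ($313M), Solara→Band F ($211M); total welfare W = $1253M.
Pulse receives Band B at value $729M, so the others get W − 729 = $524M.
Without Pulse: best allocation of the remaining 2 bidders over all 3 bands is NorthTel→Band A ($313M), Solara→Band B ($336M), total $649M.
VCG payment = (others' best without Pulse) − (others' welfare with Pulse) = 649 − 524 = $125M.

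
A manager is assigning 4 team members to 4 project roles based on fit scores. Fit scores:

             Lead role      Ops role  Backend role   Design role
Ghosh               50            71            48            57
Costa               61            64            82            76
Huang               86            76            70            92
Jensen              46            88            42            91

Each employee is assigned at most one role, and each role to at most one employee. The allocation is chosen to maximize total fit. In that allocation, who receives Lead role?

Optimal: Ghosh→Ops role (71 pts), Costa→Backend role (82 pts), Huang→Lead role (86 pts), Jensen→Design role (91 pts) — total 71+82+86+91 = 330 pts.
Row-greedy (each employee in turn takes its best remaining role) gives 291 pts, worse by 39.
Checked against all permutations: 330 pts is optimal.
Huang's own top role is Design role (92 pts), but forcing Huang→Design role and reassigning the rest optimally gives only 312 pts — worse by 18.

Huang receives Lead role.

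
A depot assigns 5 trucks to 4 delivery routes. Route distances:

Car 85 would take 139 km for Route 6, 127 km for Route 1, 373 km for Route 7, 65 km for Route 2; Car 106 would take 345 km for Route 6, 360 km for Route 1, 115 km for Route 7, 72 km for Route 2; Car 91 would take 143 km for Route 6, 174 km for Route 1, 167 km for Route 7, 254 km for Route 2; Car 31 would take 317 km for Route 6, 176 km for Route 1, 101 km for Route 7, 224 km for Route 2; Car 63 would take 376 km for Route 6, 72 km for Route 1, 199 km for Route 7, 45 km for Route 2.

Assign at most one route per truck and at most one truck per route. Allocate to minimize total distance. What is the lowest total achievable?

Optimal: Car 91→Route 6 (143 km), Car 63→Route 1 (72 km), Car 31→Route 7 (101 km), Car 85→Route 2 (65 km) — total 143+72+101+65 = 381 km.
Row-greedy (each truck in turn takes its cheapest remaining route) gives 499 km, worse by 118.
Every other assignment is strictly worse.

Minimum total: 381 km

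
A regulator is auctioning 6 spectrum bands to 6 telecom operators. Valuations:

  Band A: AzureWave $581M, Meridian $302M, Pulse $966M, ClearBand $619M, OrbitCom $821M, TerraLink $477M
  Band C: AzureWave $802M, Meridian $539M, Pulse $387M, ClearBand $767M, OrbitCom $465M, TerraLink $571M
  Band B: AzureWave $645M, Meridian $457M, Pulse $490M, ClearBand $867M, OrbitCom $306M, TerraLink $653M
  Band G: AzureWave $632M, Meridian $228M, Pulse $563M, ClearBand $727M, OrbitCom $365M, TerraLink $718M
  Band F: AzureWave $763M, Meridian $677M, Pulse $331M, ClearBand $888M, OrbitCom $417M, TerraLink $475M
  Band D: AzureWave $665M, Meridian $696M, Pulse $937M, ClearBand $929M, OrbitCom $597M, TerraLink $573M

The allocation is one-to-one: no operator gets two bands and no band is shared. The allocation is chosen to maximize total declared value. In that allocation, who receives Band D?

Optimal: AzureWave→Band C ($802M), Meridian→Band F ($677M), Pulse→Band D ($937M), ClearBand→Band B ($867M), OrbitCom→Band A ($821M), TerraLink→Band G ($718M) — total 802+677+937+867+821+718 = $4822M.
Row-greedy (each operator in turn takes its best remaining band) gives $4370M, worse by 452.
Next-best assignment: AzureWave→Band F, Meridian→Band C, Pulse→Band D, ClearBand→Band B, OrbitCom→Band A, TerraLink→Band G = $4645M.
Swapping OrbitCom↔Pulse (OrbitCom→Band D $597M, Pulse→Band A $966M) loses 195.
Checked against all permutations: $4822M is optimal.
Pulse's own top band is Band A ($966M), but forcing Pulse→Band A and reassigning the rest optimally gives only $4627M — worse by 195.

Pulse receives Band D.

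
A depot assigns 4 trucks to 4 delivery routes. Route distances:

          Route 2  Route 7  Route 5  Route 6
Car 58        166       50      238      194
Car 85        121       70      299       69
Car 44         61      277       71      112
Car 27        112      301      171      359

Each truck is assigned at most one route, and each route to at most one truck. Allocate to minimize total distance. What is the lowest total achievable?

Optimal: Car 58→Route 7 (50 km), Car 85→Route 6 (69 km), Car 44→Route 5 (71 km), Car 27→Route 2 (112 km) — total 50+69+71+112 = 302 km.
Row-greedy (each truck in turn takes its cheapest remaining route) gives 351 km, worse by 49.

Min total: 302 km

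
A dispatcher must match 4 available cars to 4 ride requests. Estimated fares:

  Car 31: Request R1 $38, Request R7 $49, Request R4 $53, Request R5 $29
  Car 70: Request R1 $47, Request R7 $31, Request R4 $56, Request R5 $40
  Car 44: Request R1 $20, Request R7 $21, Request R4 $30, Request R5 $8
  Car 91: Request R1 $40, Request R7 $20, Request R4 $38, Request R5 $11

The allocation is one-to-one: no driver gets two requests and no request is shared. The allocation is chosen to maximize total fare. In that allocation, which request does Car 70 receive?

Optimal: Car 31→Request R7 ($49), Car 70→Request R5 ($40), Car 44→Request R4 ($30), Car 91→Request R1 ($40) — total 49+40+30+40 = $159.
Row-greedy (each driver in turn takes its best remaining request) gives $132, worse by 27.
Swapping Car 31↔Car 44 (Car 31→Request R4 $53, Car 44→Request R7 $21) loses 5.
Car 70's own top request is Request R4 ($56), but forcing Car 70→Request R4 and reassigning the rest optimally gives only $153 — worse by 6.

Car 70 receives Request R5.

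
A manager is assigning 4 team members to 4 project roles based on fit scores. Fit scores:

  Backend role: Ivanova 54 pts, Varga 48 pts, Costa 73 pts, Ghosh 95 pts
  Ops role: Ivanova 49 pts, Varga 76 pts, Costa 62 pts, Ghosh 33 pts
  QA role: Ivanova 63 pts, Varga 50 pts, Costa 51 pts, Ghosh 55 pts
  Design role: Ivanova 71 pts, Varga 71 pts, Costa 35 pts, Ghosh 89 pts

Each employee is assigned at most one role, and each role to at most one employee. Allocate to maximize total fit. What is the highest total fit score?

This is the linear assignment problem.
Optimal: Ivanova→QA role (63 pts), Varga→Ops role (76 pts), Costa→Backend role (73 pts), Ghosh→Design role (89 pts) — total 63+76+73+89 = 301 pts.
Row-greedy (each employee in turn takes its best remaining role) gives 275 pts, worse by 26.
Next-best assignment: Ivanova→Design role, Varga→Ops role, Costa→QA role, Ghosh→Backend role = 293 pts.

Maximum total: 301 pts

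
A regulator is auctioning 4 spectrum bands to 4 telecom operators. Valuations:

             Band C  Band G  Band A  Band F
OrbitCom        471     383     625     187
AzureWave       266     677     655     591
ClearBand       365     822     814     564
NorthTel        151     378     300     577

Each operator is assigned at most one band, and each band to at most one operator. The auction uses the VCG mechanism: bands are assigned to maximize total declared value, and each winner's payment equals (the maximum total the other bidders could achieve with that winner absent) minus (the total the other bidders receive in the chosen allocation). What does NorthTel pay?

NorthTel pays $76M.

Efficient allocation: OrbitCom→Band C ($471M), AzureWave→Band G ($677M), ClearBand→Band A ($814M), NorthTel→Band F ($577M); total welfare W = $2539M.
NorthTel receives Band F at value $577M, so the others get W − 577 = $1962M.
Without NorthTel: best allocation of the remaining 3 bidders over all 4 bands is OrbitCom→Band A ($625M), AzureWave→Band F ($591M), ClearBand→Band G ($822M), total $2038M.
VCG payment = (others' best without NorthTel) − (others' welfare with NorthTel) = 2038 − 1962 = $76M.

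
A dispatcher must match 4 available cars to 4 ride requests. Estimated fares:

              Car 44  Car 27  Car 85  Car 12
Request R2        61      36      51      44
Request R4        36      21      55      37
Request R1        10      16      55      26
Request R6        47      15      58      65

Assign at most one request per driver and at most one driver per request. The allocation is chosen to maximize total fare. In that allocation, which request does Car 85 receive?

Car 85 receives Request R1.

Optimal: Car 44→Request R2 ($61), Car 27→Request R4 ($21), Car 85→Request R1 ($55), Car 12→Request R6 ($65) — total 61+21+55+65 = $202.
Max-entry greedy (repeatedly take the single best remaining cell) gives $197, worse by 5.
Next-best assignment: Car 44→Request R2, Car 27→Request R1, Car 85→Request R4, Car 12→Request R6 = $197.
Car 85's own top request is Request R6 ($58), but forcing Car 85→Request R6 and reassigning the rest optimally gives only $172 — worse by 30.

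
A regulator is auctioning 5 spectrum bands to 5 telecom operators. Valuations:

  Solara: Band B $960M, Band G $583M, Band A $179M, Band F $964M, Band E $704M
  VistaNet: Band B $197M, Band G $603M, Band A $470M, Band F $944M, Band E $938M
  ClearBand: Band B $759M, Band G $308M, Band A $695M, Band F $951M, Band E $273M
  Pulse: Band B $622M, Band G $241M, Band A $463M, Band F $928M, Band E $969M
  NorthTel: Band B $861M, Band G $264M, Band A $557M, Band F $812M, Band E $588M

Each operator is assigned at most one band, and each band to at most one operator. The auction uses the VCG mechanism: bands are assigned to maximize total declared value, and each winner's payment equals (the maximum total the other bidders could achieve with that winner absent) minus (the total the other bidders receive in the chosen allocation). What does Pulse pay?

Efficient allocation: Solara→Band F ($964M), VistaNet→Band G ($603M), ClearBand→Band A ($695M), Pulse→Band E ($969M), NorthTel→Band B ($861M); total welfare W = $4092M.
Pulse receives Band E at value $969M, so the others get W − 969 = $3123M.
Without Pulse: best allocation of the remaining 4 bidders over all 5 bands is Solara→Band F ($964M), VistaNet→Band E ($938M), ClearBand→Band A ($695M), NorthTel→Band B ($861M), total $3458M.
VCG payment = (others' best without Pulse) − (others' welfare with Pulse) = 3458 − 3123 = $335M.

Pulse pays $335M.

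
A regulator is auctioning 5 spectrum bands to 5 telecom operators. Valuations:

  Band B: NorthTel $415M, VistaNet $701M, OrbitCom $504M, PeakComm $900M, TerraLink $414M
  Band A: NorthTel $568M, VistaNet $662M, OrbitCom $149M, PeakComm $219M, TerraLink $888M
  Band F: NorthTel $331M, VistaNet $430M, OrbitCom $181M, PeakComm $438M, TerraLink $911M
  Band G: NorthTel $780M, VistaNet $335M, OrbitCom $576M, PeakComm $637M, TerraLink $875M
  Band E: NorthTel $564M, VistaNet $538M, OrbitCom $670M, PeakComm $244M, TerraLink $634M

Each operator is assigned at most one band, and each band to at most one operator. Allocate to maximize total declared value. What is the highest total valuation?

Max total: $3923M

Treat this as an assignment problem: match each operator to one band.
Optimal: NorthTel→Band G ($780M), VistaNet→Band A ($662M), OrbitCom→Band E ($670M), PeakComm→Band B ($900M), TerraLink→Band F ($911M) — total 780+662+670+900+911 = $3923M.
Column-greedy (each band in turn goes to its best remaining operator) gives $3668M, worse by 255.
Next-best assignment: NorthTel→Band G, VistaNet→Band F, OrbitCom→Band E, PeakComm→Band B, TerraLink→Band A = $3668M.
Every other assignment is strictly worse.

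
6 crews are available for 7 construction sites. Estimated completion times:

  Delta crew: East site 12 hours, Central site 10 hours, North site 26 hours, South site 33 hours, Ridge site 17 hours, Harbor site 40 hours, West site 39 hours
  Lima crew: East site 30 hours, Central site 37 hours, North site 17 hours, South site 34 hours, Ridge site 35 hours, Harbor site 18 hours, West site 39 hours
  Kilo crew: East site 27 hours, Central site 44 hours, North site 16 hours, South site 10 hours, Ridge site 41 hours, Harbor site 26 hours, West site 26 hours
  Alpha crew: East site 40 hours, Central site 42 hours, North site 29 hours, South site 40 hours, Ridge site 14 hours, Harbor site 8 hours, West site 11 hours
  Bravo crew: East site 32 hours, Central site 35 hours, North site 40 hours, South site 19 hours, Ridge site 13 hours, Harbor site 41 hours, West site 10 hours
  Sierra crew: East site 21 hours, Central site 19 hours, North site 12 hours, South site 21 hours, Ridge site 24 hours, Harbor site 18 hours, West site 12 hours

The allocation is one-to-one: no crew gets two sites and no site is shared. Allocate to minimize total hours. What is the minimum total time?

Minimum total: 70 hours

Optimal: Delta crew→Central site (10 hours), Lima crew→North site (17 hours), Kilo crew→South site (10 hours), Alpha crew→Harbor site (8 hours), Bravo crew→Ridge site (13 hours), Sierra crew→West site (12 hours) — total 10+17+10+8+13+12 = 70 hours.
Row-greedy (each crew in turn takes its cheapest remaining site) gives 76 hours, worse by 6.
Next-best assignment: Delta crew→East site, Lima crew→North site, Kilo crew→South site, Alpha crew→Harbor site, Bravo crew→Ridge site, Sierra crew→West site = 72 hours.
No other one-to-one assignment undercuts 70 hours.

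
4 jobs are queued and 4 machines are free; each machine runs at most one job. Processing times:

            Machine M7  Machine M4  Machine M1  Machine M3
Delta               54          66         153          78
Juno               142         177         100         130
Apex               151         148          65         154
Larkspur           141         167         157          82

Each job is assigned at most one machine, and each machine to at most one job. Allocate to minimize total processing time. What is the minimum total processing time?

Optimal: Delta→Machine M4 (66 min), Juno→Machine M7 (142 min), Apex→Machine M1 (65 min), Larkspur→Machine M3 (82 min) — total 66+142+65+82 = 355 min.
Row-greedy (each job in turn takes its cheapest remaining machine) gives 384 min, worse by 29.
Every other assignment is strictly worse.

Min total: 355 min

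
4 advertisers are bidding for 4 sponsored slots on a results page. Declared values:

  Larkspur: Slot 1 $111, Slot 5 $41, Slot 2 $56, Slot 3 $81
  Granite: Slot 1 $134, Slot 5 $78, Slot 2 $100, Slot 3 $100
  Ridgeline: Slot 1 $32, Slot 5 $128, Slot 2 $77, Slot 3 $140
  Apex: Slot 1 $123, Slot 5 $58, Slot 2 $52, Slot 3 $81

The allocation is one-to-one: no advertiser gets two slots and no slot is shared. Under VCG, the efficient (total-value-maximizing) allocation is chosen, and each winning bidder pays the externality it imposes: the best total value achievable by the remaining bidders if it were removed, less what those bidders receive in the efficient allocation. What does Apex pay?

Apex pays $42.

Efficient allocation: Larkspur→Slot 3 ($81), Granite→Slot 2 ($100), Ridgeline→Slot 5 ($128), Apex→Slot 1 ($123); total welfare W = $432.
Apex receives Slot 1 at value $123, so the others get W − 123 = $309.
Without Apex: best allocation of the remaining 3 bidders over all 4 slots is Larkspur→Slot 1 ($111), Granite→Slot 2 ($100), Ridgeline→Slot 3 ($140), total $351.
VCG payment = (others' best without Apex) − (others' welfare with Apex) = 351 − 309 = $42.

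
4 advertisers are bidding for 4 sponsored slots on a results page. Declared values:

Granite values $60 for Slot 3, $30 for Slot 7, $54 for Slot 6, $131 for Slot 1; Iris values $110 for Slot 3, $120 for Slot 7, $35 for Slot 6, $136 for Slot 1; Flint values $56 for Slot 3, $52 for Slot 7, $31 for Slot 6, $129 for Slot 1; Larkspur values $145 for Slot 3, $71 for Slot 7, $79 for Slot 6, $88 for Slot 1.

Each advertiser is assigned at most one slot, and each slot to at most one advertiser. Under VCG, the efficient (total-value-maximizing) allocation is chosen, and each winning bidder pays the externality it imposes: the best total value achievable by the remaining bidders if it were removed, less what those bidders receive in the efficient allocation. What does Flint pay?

Efficient allocation: Granite→Slot 6 ($54), Iris→Slot 7 ($120), Flint→Slot 1 ($129), Larkspur→Slot 3 ($145); total welfare W = $448.
Flint receives Slot 1 at value $129, so the others get W − 129 = $319.
Without Flint: best allocation of the remaining 3 bidders over all 4 slots is Granite→Slot 1 ($131), Iris→Slot 7 ($120), Larkspur→Slot 3 ($145), total $396.
VCG payment = (others' best without Flint) − (others' welfare with Flint) = 396 − 319 = $77.

Flint pays $77.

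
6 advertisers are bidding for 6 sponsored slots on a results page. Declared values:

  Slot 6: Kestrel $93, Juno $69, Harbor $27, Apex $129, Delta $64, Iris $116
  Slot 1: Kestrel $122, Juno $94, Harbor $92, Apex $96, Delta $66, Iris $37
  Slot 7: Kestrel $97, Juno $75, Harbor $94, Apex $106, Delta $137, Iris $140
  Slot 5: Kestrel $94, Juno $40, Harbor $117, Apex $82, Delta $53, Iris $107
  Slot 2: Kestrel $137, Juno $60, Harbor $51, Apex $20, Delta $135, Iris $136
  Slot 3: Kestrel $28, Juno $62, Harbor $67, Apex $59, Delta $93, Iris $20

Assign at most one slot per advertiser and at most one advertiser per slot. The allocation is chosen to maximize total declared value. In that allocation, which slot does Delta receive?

Treat this as an assignment problem: match each advertiser to one slot.
Optimal: Kestrel→Slot 2 ($137), Juno→Slot 1 ($94), Harbor→Slot 5 ($117), Apex→Slot 6 ($129), Delta→Slot 3 ($93), Iris→Slot 7 ($140) — total 137+94+117+129+93+140 = $710.
Next-best assignment: Kestrel→Slot 1, Juno→Slot 3, Harbor→Slot 5, Apex→Slot 6, Delta→Slot 2, Iris→Slot 7 = $705.
Checked against all permutations: $710 is optimal.
Delta's own top slot is Slot 7 ($137), but forcing Delta→Slot 7 and reassigning the rest optimally gives only $703 — worse by 7.

Delta receives Slot 3.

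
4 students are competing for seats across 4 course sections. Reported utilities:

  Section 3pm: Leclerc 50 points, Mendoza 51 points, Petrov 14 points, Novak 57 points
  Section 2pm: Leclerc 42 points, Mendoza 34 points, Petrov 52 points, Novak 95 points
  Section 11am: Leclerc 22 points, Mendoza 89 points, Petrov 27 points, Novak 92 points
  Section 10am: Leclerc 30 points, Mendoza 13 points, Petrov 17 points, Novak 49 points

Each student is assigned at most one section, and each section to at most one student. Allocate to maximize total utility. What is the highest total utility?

Treat this as an assignment problem: match each student to one section.
Optimal: Leclerc→Section 3pm (50 points), Mendoza→Section 11am (89 points), Petrov→Section 10am (17 points), Novak→Section 2pm (95 points) — total 50+89+17+95 = 251 points.
Row-greedy (each student in turn takes its best remaining section) gives 240 points, worse by 11.

Maximum total: 251 points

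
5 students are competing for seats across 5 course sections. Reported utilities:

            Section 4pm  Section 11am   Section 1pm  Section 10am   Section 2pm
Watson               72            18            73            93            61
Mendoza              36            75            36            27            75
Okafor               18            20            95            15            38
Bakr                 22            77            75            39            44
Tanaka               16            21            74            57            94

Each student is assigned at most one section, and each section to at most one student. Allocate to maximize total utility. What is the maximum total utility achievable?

Optimal: Watson→Section 10am (93 points), Mendoza→Section 4pm (36 points), Okafor→Section 1pm (95 points), Bakr→Section 11am (77 points), Tanaka→Section 2pm (94 points) — total 93+36+95+77+94 = 395 points.
Column-greedy (each section in turn goes to its best remaining student) gives 376 points, worse by 19.
Swapping Bakr↔Watson (Bakr→Section 10am 39 points, Watson→Section 11am 18 points) loses 113.
Every other assignment is strictly worse.

Max total: 395 points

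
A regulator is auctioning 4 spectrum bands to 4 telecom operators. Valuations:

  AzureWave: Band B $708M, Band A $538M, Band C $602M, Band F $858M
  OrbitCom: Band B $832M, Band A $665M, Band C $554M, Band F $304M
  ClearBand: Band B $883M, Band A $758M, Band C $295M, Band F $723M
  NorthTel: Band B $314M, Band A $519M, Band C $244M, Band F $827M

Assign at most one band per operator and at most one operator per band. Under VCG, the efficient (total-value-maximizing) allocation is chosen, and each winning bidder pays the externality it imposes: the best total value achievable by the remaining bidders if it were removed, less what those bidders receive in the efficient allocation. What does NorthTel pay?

Efficient allocation: AzureWave→Band C ($602M), OrbitCom→Band B ($832M), ClearBand→Band A ($758M), NorthTel→Band F ($827M); total welfare W = $3019M.
NorthTel receives Band F at value $827M, so the others get W − 827 = $2192M.
Without NorthTel: best allocation of the remaining 3 bidders over all 4 bands is AzureWave→Band F ($858M), OrbitCom→Band B ($832M), ClearBand→Band A ($758M), total $2448M.
VCG payment = (others' best without NorthTel) − (others' welfare with NorthTel) = 2448 − 2192 = $256M.

NorthTel pays $256M.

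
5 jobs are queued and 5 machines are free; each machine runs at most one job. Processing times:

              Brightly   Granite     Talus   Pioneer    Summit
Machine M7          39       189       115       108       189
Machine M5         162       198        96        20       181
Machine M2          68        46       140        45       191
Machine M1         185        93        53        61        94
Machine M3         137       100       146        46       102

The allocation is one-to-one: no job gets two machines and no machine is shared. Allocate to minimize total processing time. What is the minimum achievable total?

Min total: 260 min

This is the linear assignment problem.
Optimal: Brightly→Machine M7 (39 min), Granite→Machine M2 (46 min), Talus→Machine M1 (53 min), Pioneer→Machine M5 (20 min), Summit→Machine M3 (102 min) — total 39+46+53+20+102 = 260 min.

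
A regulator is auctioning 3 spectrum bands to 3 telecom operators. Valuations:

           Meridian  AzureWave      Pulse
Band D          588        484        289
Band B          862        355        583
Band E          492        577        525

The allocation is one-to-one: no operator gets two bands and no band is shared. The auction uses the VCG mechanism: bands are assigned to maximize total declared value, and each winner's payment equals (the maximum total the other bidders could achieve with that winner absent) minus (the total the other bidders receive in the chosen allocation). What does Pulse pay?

Efficient allocation: Meridian→Band B ($862M), AzureWave→Band D ($484M), Pulse→Band E ($525M); total welfare W = $1871M.
Pulse receives Band E at value $525M, so the others get W − 525 = $1346M.
Without Pulse: best allocation of the remaining 2 bidders over all 3 bands is Meridian→Band B ($862M), AzureWave→Band E ($577M), total $1439M.
VCG payment = (others' best without Pulse) − (others' welfare with Pulse) = 1439 − 1346 = $93M.

Pulse pays $93M.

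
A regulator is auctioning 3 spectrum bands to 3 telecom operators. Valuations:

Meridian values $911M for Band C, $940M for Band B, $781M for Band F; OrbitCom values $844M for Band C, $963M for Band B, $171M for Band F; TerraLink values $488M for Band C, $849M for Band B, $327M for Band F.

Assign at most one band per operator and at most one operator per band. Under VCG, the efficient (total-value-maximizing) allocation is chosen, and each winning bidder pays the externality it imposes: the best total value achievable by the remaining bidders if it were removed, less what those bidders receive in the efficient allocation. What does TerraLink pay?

TerraLink pays $249M.

Efficient allocation: Meridian→Band F ($781M), OrbitCom→Band C ($844M), TerraLink→Band B ($849M); total welfare W = $2474M.
TerraLink receives Band B at value $849M, so the others get W − 849 = $1625M.
Without TerraLink: best allocation of the remaining 2 bidders over all 3 bands is Meridian→Band C ($911M), OrbitCom→Band B ($963M), total $1874M.
VCG payment = (others' best without TerraLink) − (others' welfare with TerraLink) = 1874 − 1625 = $249M.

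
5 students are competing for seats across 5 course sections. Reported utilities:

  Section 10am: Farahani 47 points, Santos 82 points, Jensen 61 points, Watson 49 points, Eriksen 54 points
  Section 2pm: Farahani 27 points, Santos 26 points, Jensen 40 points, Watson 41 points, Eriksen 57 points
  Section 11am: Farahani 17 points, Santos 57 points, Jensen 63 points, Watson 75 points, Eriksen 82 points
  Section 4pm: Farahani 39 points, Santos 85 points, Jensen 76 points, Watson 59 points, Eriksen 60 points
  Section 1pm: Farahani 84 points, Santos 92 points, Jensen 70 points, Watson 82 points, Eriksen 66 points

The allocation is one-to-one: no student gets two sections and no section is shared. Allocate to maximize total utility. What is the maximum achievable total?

This is a one-to-one assignment (maximum-weight bipartite matching).
Optimal: Farahani→Section 1pm (84 points), Santos→Section 10am (82 points), Jensen→Section 4pm (76 points), Watson→Section 11am (75 points), Eriksen→Section 2pm (57 points) — total 84+82+76+75+57 = 374 points.
Max-entry greedy (repeatedly take the single best remaining cell) gives 326 points, worse by 48.
Next-best assignment: Farahani→Section 1pm, Santos→Section 10am, Jensen→Section 4pm, Watson→Section 2pm, Eriksen→Section 11am = 365 points.
No other one-to-one assignment exceeds 374 points.

Maximum total: 374 points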